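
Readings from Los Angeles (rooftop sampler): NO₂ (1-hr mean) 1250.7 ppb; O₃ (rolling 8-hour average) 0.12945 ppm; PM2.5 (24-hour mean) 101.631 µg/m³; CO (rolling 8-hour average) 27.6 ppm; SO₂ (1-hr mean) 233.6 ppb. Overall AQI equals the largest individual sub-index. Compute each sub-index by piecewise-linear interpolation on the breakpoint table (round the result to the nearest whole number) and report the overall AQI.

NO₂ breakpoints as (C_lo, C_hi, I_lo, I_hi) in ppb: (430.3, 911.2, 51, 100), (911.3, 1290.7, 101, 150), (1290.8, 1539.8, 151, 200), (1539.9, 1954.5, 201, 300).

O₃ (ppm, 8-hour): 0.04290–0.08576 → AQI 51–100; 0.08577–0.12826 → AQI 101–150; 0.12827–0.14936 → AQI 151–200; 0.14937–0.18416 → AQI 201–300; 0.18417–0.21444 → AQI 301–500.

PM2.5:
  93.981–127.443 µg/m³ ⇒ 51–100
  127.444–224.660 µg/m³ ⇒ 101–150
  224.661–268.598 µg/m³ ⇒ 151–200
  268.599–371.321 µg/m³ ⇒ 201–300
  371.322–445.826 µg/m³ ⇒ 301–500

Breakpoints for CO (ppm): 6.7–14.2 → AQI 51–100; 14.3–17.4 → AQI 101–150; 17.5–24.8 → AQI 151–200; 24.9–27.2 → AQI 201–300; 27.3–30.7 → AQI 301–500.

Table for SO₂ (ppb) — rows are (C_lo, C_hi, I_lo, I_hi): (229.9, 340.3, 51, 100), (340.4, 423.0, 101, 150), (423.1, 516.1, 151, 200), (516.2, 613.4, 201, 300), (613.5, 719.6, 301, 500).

319

NO₂: 1250.7 ∈ [911.3, 1290.7] ↔ index [101, 150].
101 + (1250.7−911.3)·(150−101)/(1290.7−911.3) = 101 + 339.4·49/379.4 ≈ 144.83, so AQI = 145.
O₃: 0.12945 lies in 0.12827–0.14936, so I_lo=151, I_hi=200, C_lo=0.12827, C_hi=0.14936.
(200−151)/(0.14936−0.12827) × (0.12945−0.12827) + 151 = 49/0.02109 × 0.00118 + 151 ≈ 153.74 → 154.
PM2.5 101.631: bracket 93.981–127.443 → index 51–100; slope 49/33.462, offset 7.650.
AQI = 51 + 49/33.462·7.650 ≈ 62.20 ⇒ 62.
CO: 27.6 lies in 27.3–30.7, so I_lo=301, I_hi=500, C_lo=27.3, C_hi=30.7.
(500−301)/(30.7−27.3) × (27.6−27.3) + 301 = 199/3.4 × 0.3 + 301 ≈ 318.56 → 319.
SO₂: 233.6 lies in 229.9–340.3, so I_lo=51, I_hi=100, C_lo=229.9, C_hi=340.3.
(100−51)/(340.3−229.9) × (233.6−229.9) + 51 = 49/110.4 × 3.7 + 51 ≈ 52.64 → 53.
Sub-indices: NO₂→145, O₃→154, PM2.5→62, CO→319, SO₂→53. Overall AQI = max = 319; dominant pollutant is CO.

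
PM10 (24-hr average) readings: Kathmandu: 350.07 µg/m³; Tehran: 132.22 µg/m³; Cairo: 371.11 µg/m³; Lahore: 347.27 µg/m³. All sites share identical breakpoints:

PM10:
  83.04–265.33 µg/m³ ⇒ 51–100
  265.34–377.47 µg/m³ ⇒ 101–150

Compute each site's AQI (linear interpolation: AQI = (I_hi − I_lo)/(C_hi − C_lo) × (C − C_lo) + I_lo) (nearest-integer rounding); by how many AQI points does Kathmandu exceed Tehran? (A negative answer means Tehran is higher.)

Kathmandu 350.07: bracket 265.34–377.47 → index 101–150; slope 49/112.13, offset 84.73.
AQI = 101 + 49/112.13·84.73 ≈ 138.03 ⇒ 138.
Tehran: 132.22 ∈ [83.04, 265.33] ↔ index [51, 100].
51 + (132.22−83.04)·(100−51)/(265.33−83.04) = 51 + 49.18·49/182.29 ≈ 64.22, so AQI = 64.
Cairo: 371.11 ∈ [265.34, 377.47] ↔ index [101, 150].
101 + (371.11−265.34)·(150−101)/(377.47−265.34) = 101 + 105.77·49/112.13 ≈ 147.22, so AQI = 147.
Lahore: row 265.34–377.47 (AQI 101–150). (150−101)·(347.27−265.34)/(377.47−265.34) + 101 = 49·81.93/112.13 + 101 ≈ 136.80 → 137.
AQIs: Kathmandu=138, Tehran=64, Cairo=147, Lahore=137. Kathmandu (138) − Tehran (64) = 74.

74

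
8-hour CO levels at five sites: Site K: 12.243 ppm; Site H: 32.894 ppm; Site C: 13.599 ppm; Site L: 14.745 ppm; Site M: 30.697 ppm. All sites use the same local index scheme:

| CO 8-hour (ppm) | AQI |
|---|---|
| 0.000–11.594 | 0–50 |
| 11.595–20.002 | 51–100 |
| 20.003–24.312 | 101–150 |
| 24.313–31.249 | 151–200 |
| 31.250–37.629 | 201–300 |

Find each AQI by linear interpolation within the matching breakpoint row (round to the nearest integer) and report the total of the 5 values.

Site K: row 11.595–20.002 (AQI 51–100). (100−51)·(12.243−11.595)/(20.002−11.595) + 51 = 49·0.648/8.407 + 51 ≈ 54.78 → 55.
Site H: row 31.250–37.629 (AQI 201–300). (300−201)·(32.894−31.250)/(37.629−31.250) + 201 = 99·1.644/6.379 + 201 ≈ 226.51 → 227.
Site C: row 11.595–20.002 (AQI 51–100). (100−51)·(13.599−11.595)/(20.002−11.595) + 51 = 49·2.004/8.407 + 51 ≈ 62.68 → 63.
Site L 14.745: bracket 11.595–20.002 → index 51–100; slope 49/8.407, offset 3.150.
AQI = 51 + 49/8.407·3.150 ≈ 69.36 ⇒ 69.
Site M: row 24.313–31.249 (AQI 151–200). (200−151)·(30.697−24.313)/(31.249−24.313) + 151 = 49·6.384/6.936 + 151 ≈ 196.10 → 196.
AQIs: Site K=55, Site H=227, Site C=63, Site L=69, Site M=196. Sum = 55 + 227 + 63 + 69 + 196 = 610.

610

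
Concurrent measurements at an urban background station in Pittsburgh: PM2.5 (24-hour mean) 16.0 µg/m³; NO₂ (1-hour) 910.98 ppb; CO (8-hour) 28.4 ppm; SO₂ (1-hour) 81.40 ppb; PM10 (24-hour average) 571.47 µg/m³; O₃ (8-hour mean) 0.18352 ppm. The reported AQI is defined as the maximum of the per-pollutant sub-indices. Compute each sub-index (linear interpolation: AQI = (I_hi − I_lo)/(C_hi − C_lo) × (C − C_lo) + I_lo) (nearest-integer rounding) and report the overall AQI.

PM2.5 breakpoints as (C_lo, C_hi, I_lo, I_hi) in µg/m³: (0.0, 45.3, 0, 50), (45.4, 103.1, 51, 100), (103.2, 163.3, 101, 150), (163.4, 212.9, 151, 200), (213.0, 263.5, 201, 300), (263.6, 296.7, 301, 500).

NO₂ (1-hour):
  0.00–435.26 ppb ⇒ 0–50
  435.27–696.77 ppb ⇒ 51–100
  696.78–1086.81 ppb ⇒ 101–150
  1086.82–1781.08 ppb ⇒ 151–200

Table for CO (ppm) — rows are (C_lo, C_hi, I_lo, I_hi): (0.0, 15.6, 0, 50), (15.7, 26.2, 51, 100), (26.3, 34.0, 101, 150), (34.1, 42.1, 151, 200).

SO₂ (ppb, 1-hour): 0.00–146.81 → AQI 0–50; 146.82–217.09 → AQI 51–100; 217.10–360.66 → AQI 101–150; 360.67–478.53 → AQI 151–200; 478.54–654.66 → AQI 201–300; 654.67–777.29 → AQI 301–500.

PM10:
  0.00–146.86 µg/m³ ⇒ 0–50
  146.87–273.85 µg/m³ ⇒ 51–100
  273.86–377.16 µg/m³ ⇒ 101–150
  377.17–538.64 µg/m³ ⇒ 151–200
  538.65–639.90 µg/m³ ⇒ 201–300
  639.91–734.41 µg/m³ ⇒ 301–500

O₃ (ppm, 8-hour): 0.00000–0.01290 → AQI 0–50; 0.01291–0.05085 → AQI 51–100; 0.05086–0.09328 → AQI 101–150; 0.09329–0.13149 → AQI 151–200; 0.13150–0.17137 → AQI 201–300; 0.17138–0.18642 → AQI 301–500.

462

PM2.5 16.0: bracket 0.0–45.3 → index 0–50; slope 50/45.3, offset 16.0.
AQI = 0 + 50/45.3·16.0 ≈ 17.66 ⇒ 18.
NO₂: row 696.78–1086.81 (AQI 101–150). (150−101)·(910.98−696.78)/(1086.81−696.78) + 101 = 49·214.20/390.03 + 101 ≈ 127.91 → 128.
CO: 28.4 ∈ [26.3, 34.0] ↔ index [101, 150].
101 + (28.4−26.3)·(150−101)/(34.0−26.3) = 101 + 2.1·49/7.7 ≈ 114.36, so AQI = 114.
SO₂ 81.40: bracket 0.00–146.81 → index 0–50; slope 50/146.81, offset 81.40.
AQI = 0 + 50/146.81·81.40 ≈ 27.72 ⇒ 28.
PM10: 571.47 lies in 538.65–639.90, so I_lo=201, I_hi=300, C_lo=538.65, C_hi=639.90.
(300−201)/(639.90−538.65) × (571.47−538.65) + 201 = 99/101.25 × 32.82 + 201 ≈ 233.09 → 233.
O₃ 0.18352: bracket 0.17138–0.18642 → index 301–500; slope 199/0.01504, offset 0.01214.
AQI = 301 + 199/0.01504·0.01214 ≈ 461.63 ⇒ 462.
Sub-indices: PM2.5→18, NO₂→128, CO→114, SO₂→28, PM10→233, O₃→462. Overall AQI = max = 462; dominant pollutant is O₃.
AQI 462: Hazardous.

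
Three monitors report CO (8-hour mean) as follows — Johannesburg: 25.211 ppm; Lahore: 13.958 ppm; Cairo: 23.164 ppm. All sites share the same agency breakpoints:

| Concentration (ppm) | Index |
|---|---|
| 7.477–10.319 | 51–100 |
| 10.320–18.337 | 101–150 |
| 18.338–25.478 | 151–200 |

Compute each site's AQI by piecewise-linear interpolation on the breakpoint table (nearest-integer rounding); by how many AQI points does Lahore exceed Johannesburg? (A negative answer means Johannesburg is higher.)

-75

Johannesburg: 25.211 lies in 18.338–25.478, so I_lo=151, I_hi=200, C_lo=18.338, C_hi=25.478.
(200−151)/(25.478−18.338) × (25.211−18.338) + 151 = 49/7.140 × 6.873 + 151 ≈ 198.17 → 198.
Lahore: 13.958 lies in 10.320–18.337, so I_lo=101, I_hi=150, C_lo=10.320, C_hi=18.337.
(150−101)/(18.337−10.320) × (13.958−10.320) + 101 = 49/8.017 × 3.638 + 101 ≈ 123.24 → 123.
Cairo: 23.164 ∈ [18.338, 25.478] ↔ index [151, 200].
151 + (23.164−18.338)·(200−151)/(25.478−18.338) = 151 + 4.826·49/7.140 ≈ 184.12, so AQI = 184.
AQIs: Johannesburg=198, Lahore=123, Cairo=184. Lahore (123) − Johannesburg (198) = -75.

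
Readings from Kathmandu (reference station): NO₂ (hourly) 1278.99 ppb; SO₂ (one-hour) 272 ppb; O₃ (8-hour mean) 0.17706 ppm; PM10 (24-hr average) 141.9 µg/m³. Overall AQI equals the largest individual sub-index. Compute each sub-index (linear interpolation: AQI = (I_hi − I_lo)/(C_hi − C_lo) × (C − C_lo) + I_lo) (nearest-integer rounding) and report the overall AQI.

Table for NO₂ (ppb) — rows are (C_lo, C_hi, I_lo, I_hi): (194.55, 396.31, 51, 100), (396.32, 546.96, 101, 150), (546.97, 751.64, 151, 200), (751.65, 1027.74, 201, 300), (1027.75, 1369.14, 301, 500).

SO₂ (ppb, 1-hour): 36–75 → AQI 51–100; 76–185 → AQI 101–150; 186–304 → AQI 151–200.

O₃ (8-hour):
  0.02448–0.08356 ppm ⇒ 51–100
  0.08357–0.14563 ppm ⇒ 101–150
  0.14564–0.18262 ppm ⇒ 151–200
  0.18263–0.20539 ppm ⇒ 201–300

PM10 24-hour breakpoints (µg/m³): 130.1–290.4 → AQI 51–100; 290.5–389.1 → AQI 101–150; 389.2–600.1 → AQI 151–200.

NO₂: 1278.99 lies in 1027.75–1369.14, so I_lo=301, I_hi=500, C_lo=1027.75, C_hi=1369.14.
(500−301)/(1369.14−1027.75) × (1278.99−1027.75) + 301 = 199/341.39 × 251.24 + 301 ≈ 447.45 → 447.
SO₂ 272: bracket 186–304 → index 151–200; slope 49/118, offset 86.
AQI = 151 + 49/118·86 ≈ 186.71 ⇒ 187.
O₃: row 0.14564–0.18262 (AQI 151–200). (200−151)·(0.17706−0.14564)/(0.18262−0.14564) + 151 = 49·0.03142/0.03698 + 151 ≈ 192.63 → 193.
PM10: 141.9 ∈ [130.1, 290.4] ↔ index [51, 100].
51 + (141.9−130.1)·(100−51)/(290.4−130.1) = 51 + 11.8·49/160.3 ≈ 54.61, so AQI = 55.
Sub-indices: NO₂→447, SO₂→187, O₃→193, PM10→55. Overall AQI = max = 447; dominant pollutant is NO₂.

447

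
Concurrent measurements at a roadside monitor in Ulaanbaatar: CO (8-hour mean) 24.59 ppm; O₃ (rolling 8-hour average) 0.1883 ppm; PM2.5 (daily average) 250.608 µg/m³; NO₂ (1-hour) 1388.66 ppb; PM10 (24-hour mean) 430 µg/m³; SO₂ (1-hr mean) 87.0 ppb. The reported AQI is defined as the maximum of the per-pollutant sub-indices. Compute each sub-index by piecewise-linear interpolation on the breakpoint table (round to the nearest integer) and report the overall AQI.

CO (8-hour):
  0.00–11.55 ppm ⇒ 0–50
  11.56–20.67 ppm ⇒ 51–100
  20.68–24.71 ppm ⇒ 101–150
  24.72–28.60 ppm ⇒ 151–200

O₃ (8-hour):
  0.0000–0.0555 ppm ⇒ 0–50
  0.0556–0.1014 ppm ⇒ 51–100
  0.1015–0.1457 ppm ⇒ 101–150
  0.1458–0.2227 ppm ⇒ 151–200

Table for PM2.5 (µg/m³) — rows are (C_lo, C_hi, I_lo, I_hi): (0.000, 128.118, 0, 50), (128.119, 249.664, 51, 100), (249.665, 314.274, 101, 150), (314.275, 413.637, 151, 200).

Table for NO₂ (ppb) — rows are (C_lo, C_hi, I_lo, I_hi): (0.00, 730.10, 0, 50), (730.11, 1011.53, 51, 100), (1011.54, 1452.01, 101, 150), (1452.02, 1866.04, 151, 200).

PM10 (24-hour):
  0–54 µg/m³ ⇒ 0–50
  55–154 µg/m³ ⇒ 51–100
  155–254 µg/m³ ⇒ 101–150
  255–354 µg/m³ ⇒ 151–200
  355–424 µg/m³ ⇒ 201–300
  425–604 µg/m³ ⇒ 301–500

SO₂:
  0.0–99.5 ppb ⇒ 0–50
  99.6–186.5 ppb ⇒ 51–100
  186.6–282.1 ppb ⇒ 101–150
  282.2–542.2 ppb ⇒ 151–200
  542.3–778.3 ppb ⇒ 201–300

307

CO 24.59: bracket 20.68–24.71 → index 101–150; slope 49/4.03, offset 3.91.
AQI = 101 + 49/4.03·3.91 ≈ 148.54 ⇒ 149.
O₃: row 0.1458–0.2227 (AQI 151–200). (200−151)·(0.1883−0.1458)/(0.2227−0.1458) + 151 = 49·0.0425/0.0769 + 151 ≈ 178.08 → 178.
PM2.5: row 249.665–314.274 (AQI 101–150). (150−101)·(250.608−249.665)/(314.274−249.665) + 101 = 49·0.943/64.609 + 101 ≈ 101.72 → 102.
NO₂: row 1011.54–1452.01 (AQI 101–150). (150−101)·(1388.66−1011.54)/(1452.01−1011.54) + 101 = 49·377.12/440.47 + 101 ≈ 142.95 → 143.
PM10 430: bracket 425–604 → index 301–500; slope 199/179, offset 5.
AQI = 301 + 199/179·5 ≈ 306.56 ⇒ 307.
SO₂: 87.0 lies in 0.0–99.5, so I_lo=0, I_hi=50, C_lo=0.0, C_hi=99.5.
(50−0)/(99.5−0.0) × (87.0−0.0) + 0 = 50/99.5 × 87.0 + 0 ≈ 43.72 → 44.
Sub-indices: CO→149, O₃→178, PM2.5→102, NO₂→143, PM10→307, SO₂→44. Overall AQI = max = 307; dominant pollutant is PM10.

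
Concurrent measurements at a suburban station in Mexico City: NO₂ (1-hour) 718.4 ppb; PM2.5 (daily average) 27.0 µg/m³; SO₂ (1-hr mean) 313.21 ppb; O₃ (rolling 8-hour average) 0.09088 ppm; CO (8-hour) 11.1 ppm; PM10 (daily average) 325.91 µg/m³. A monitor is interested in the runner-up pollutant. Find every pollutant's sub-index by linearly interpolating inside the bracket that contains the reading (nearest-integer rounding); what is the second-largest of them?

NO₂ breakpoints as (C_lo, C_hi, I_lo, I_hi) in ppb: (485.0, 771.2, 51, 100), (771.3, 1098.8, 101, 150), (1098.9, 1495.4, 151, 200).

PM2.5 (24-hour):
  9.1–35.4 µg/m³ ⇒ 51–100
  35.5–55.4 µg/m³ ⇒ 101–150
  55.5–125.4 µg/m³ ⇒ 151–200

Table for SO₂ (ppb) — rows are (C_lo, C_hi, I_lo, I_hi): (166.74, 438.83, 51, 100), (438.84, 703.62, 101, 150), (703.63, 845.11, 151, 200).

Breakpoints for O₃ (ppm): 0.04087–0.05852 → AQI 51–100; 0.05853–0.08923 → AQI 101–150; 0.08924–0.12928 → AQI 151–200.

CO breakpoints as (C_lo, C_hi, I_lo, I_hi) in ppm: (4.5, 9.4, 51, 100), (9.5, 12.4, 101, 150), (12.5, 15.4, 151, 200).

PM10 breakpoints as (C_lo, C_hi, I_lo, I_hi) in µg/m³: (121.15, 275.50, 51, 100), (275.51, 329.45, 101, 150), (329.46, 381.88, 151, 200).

147

NO₂: 718.4 lies in 485.0–771.2, so I_lo=51, I_hi=100, C_lo=485.0, C_hi=771.2.
(100−51)/(771.2−485.0) × (718.4−485.0) + 51 = 49/286.2 × 233.4 + 51 ≈ 90.96 → 91.
PM2.5 27.0: bracket 9.1–35.4 → index 51–100; slope 49/26.3, offset 17.9.
AQI = 51 + 49/26.3·17.9 ≈ 84.35 ⇒ 84.
SO₂: 313.21 ∈ [166.74, 438.83] ↔ index [51, 100].
51 + (313.21−166.74)·(100−51)/(438.83−166.74) = 51 + 146.47·49/272.09 ≈ 77.38, so AQI = 77.
O₃: row 0.08924–0.12928 (AQI 151–200). (200−151)·(0.09088−0.08924)/(0.12928−0.08924) + 151 = 49·0.00164/0.04004 + 151 ≈ 153.01 → 153.
CO 11.1: bracket 9.5–12.4 → index 101–150; slope 49/2.9, offset 1.6.
AQI = 101 + 49/2.9·1.6 ≈ 128.03 ⇒ 128.
PM10: 325.91 lies in 275.51–329.45, so I_lo=101, I_hi=150, C_lo=275.51, C_hi=329.45.
(150−101)/(329.45−275.51) × (325.91−275.51) + 101 = 49/53.94 × 50.40 + 101 ≈ 146.78 → 147.
Sub-indices: NO₂→91, PM2.5→84, SO₂→77, O₃→153, CO→128, PM10→147. Ranked high→low: 153, 147, 128, 91, 84, 77. Second-highest sub-index = 147.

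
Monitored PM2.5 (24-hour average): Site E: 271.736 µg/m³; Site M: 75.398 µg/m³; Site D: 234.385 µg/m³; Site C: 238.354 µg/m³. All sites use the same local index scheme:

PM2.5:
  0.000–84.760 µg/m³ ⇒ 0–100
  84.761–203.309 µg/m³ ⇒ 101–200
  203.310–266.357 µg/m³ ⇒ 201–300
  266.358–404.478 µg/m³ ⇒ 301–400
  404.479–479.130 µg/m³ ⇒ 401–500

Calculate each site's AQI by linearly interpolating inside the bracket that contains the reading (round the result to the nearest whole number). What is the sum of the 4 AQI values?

900

Site E: 271.736 ∈ [266.358, 404.478] ↔ index [301, 400].
301 + (271.736−266.358)·(400−301)/(404.478−266.358) = 301 + 5.378·99/138.120 ≈ 304.85, so AQI = 305.
Site M: 75.398 lies in 0.000–84.760, so I_lo=0, I_hi=100, C_lo=0.000, C_hi=84.760.
(100−0)/(84.760−0.000) × (75.398−0.000) + 0 = 100/84.760 × 75.398 + 0 ≈ 88.95 → 89.
Site D 234.385: bracket 203.310–266.357 → index 201–300; slope 99/63.047, offset 31.075.
AQI = 201 + 99/63.047·31.075 ≈ 249.80 ⇒ 250.
Site C: 238.354 lies in 203.310–266.357, so I_lo=201, I_hi=300, C_lo=203.310, C_hi=266.357.
(300−201)/(266.357−203.310) × (238.354−203.310) + 201 = 99/63.047 × 35.044 + 201 ≈ 256.03 → 256.
AQIs: Site E=305, Site M=89, Site D=250, Site C=256. Sum = 305 + 89 + 250 + 256 = 900.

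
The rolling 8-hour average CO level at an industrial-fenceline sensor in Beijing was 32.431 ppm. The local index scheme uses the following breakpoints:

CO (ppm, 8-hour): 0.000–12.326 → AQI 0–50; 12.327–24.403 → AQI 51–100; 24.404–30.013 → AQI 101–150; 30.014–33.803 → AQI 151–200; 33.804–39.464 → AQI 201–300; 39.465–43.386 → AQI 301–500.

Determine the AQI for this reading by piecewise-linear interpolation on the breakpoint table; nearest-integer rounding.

182

CO 32.431: bracket 30.014–33.803 → index 151–200; slope 49/3.789, offset 2.417.
AQI = 151 + 49/3.789·2.417 ≈ 182.26 ⇒ 182.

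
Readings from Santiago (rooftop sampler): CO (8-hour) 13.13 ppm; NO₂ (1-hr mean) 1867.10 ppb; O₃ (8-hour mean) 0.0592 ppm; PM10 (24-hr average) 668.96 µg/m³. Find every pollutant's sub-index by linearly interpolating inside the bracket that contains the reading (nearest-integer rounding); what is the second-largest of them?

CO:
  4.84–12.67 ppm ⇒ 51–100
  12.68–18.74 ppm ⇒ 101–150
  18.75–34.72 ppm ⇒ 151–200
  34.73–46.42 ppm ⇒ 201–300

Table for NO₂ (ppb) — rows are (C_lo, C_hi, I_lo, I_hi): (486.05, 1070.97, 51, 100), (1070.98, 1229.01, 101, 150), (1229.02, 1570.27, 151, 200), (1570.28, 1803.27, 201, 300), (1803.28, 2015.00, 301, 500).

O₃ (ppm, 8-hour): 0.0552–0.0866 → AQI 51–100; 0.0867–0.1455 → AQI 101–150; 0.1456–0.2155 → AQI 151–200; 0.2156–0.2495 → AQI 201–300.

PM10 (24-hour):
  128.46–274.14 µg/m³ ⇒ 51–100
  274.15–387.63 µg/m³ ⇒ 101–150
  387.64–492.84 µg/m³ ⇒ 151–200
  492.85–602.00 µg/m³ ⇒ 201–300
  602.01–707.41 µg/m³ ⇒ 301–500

361

CO 13.13: bracket 12.68–18.74 → index 101–150; slope 49/6.06, offset 0.45.
AQI = 101 + 49/6.06·0.45 ≈ 104.64 ⇒ 105.
NO₂ 1867.10: bracket 1803.28–2015.00 → index 301–500; slope 199/211.72, offset 63.82.
AQI = 301 + 199/211.72·63.82 ≈ 360.99 ⇒ 361.
O₃: 0.0592 ∈ [0.0552, 0.0866] ↔ index [51, 100].
51 + (0.0592−0.0552)·(100−51)/(0.0866−0.0552) = 51 + 0.0040·49/0.0314 ≈ 57.24, so AQI = 57.
PM10: row 602.01–707.41 (AQI 301–500). (500−301)·(668.96−602.01)/(707.41−602.01) + 301 = 199·66.95/105.40 + 301 ≈ 427.40 → 427.
Sub-indices: CO→105, NO₂→361, O₃→57, PM10→427. Ranked high→low: 427, 361, 105, 57. Second-highest sub-index = 361.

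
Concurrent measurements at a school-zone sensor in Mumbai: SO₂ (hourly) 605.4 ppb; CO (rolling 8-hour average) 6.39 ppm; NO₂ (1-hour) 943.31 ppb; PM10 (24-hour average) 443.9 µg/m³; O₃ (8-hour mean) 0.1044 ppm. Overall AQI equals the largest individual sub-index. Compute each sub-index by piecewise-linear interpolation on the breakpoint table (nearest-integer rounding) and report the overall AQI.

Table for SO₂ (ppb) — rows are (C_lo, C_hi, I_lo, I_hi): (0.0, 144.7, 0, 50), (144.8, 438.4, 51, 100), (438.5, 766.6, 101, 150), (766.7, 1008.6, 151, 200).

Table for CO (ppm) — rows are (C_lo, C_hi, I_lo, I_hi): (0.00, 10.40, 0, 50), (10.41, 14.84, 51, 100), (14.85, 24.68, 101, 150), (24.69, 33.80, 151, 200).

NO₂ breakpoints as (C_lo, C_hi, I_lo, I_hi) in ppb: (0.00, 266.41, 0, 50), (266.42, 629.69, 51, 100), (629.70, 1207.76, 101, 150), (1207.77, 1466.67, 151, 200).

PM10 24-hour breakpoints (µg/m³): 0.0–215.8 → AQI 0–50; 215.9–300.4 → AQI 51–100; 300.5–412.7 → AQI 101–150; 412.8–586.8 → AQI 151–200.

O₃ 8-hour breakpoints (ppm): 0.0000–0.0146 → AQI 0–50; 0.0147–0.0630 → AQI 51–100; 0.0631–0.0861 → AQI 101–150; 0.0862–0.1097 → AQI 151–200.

SO₂: 605.4 lies in 438.5–766.6, so I_lo=101, I_hi=150, C_lo=438.5, C_hi=766.6.
(150−101)/(766.6−438.5) × (605.4−438.5) + 101 = 49/328.1 × 166.9 + 101 ≈ 125.93 → 126.
CO 6.39: bracket 0.00–10.40 → index 0–50; slope 50/10.40, offset 6.39.
AQI = 0 + 50/10.40·6.39 ≈ 30.72 ⇒ 31.
NO₂ 943.31: bracket 629.70–1207.76 → index 101–150; slope 49/578.06, offset 313.61.
AQI = 101 + 49/578.06·313.61 ≈ 127.58 ⇒ 128.
PM10: 443.9 lies in 412.8–586.8, so I_lo=151, I_hi=200, C_lo=412.8, C_hi=586.8.
(200−151)/(586.8−412.8) × (443.9−412.8) + 151 = 49/174.0 × 31.1 + 151 ≈ 159.76 → 160.
O₃: 0.1044 ∈ [0.0862, 0.1097] ↔ index [151, 200].
151 + (0.1044−0.0862)·(200−151)/(0.1097−0.0862) = 151 + 0.0182·49/0.0235 ≈ 188.95, so AQI = 189.
Sub-indices: SO₂→126, CO→31, NO₂→128, PM10→160, O₃→189. Overall AQI = max = 189; dominant pollutant is O₃.

189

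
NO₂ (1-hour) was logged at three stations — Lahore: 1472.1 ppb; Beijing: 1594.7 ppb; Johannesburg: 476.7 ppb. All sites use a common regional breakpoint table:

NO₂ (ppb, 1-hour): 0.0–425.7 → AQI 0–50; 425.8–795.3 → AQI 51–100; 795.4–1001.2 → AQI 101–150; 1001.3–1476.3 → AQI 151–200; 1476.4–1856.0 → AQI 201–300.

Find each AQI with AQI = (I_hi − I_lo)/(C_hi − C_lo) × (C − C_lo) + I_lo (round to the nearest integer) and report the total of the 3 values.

Lahore: row 1001.3–1476.3 (AQI 151–200). (200−151)·(1472.1−1001.3)/(1476.3−1001.3) + 151 = 49·470.8/475.0 + 151 ≈ 199.57 → 200.
Beijing: 1594.7 ∈ [1476.4, 1856.0] ↔ index [201, 300].
201 + (1594.7−1476.4)·(300−201)/(1856.0−1476.4) = 201 + 118.3·99/379.6 ≈ 231.85, so AQI = 232.
Johannesburg: 476.7 ∈ [425.8, 795.3] ↔ index [51, 100].
51 + (476.7−425.8)·(100−51)/(795.3−425.8) = 51 + 50.9·49/369.5 ≈ 57.75, so AQI = 58.
AQIs: Lahore=200, Beijing=232, Johannesburg=58. Sum = 200 + 232 + 58 = 490.

490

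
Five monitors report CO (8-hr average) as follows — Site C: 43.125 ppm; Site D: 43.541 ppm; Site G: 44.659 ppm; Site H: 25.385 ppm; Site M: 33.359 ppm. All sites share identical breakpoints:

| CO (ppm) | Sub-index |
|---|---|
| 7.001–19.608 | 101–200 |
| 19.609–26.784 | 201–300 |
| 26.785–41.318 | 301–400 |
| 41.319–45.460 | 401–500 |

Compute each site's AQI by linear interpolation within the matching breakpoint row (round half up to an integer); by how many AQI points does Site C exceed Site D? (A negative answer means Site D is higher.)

Site C: 43.125 lies in 41.319–45.460, so I_lo=401, I_hi=500, C_lo=41.319, C_hi=45.460.
(500−401)/(45.460−41.319) × (43.125−41.319) + 401 = 99/4.141 × 1.806 + 401 ≈ 444.18 → 444.
Site D: row 41.319–45.460 (AQI 401–500). (500−401)·(43.541−41.319)/(45.460−41.319) + 401 = 99·2.222/4.141 + 401 ≈ 454.12 → 454.
Site G 44.659: bracket 41.319–45.460 → index 401–500; slope 99/4.141, offset 3.340.
AQI = 401 + 99/4.141·3.340 ≈ 480.85 ⇒ 481.
Site H: 25.385 lies in 19.609–26.784, so I_lo=201, I_hi=300, C_lo=19.609, C_hi=26.784.
(300−201)/(26.784−19.609) × (25.385−19.609) + 201 = 99/7.175 × 5.776 + 201 ≈ 280.70 → 281.
Site M: row 26.785–41.318 (AQI 301–400). (400−301)·(33.359−26.785)/(41.318−26.785) + 301 = 99·6.574/14.533 + 301 ≈ 345.78 → 346.
AQIs: Site C=444, Site D=454, Site G=481, Site H=281, Site M=346. Site C (444) − Site D (454) = -10.

-10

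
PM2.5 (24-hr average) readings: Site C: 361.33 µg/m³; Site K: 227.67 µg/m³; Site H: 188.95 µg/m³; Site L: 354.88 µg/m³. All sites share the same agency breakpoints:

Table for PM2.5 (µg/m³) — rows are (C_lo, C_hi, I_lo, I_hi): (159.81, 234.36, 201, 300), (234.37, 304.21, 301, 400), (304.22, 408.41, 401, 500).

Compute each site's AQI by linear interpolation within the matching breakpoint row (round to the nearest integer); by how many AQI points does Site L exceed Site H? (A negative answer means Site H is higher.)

Site C: 361.33 lies in 304.22–408.41, so I_lo=401, I_hi=500, C_lo=304.22, C_hi=408.41.
(500−401)/(408.41−304.22) × (361.33−304.22) + 401 = 99/104.19 × 57.11 + 401 ≈ 455.27 → 455.
Site K: 227.67 ∈ [159.81, 234.36] ↔ index [201, 300].
201 + (227.67−159.81)·(300−201)/(234.36−159.81) = 201 + 67.86·99/74.55 ≈ 291.12, so AQI = 291.
Site H 188.95: bracket 159.81–234.36 → index 201–300; slope 99/74.55, offset 29.14.
AQI = 201 + 99/74.55·29.14 ≈ 239.70 ⇒ 240.
Site L: row 304.22–408.41 (AQI 401–500). (500−401)·(354.88−304.22)/(408.41−304.22) + 401 = 99·50.66/104.19 + 401 ≈ 449.14 → 449.
AQIs: Site C=455, Site K=291, Site H=240, Site L=449. Site L (449) − Site H (240) = 209.

209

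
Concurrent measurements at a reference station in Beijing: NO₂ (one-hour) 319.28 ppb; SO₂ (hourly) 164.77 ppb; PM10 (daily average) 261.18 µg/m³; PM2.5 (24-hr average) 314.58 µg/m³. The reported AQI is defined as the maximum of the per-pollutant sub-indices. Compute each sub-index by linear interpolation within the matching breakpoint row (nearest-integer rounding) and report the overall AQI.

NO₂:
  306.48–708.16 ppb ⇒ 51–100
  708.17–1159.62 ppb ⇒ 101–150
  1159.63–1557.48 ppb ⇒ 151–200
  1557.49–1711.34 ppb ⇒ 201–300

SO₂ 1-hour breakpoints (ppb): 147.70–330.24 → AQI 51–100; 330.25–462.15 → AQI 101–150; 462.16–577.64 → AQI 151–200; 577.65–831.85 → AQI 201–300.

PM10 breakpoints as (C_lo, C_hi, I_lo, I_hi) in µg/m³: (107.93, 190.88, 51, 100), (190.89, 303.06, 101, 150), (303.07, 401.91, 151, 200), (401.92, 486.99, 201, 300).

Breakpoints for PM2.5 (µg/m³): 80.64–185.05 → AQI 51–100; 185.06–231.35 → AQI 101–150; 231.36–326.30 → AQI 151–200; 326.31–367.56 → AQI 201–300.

194

NO₂: 319.28 ∈ [306.48, 708.16] ↔ index [51, 100].
51 + (319.28−306.48)·(100−51)/(708.16−306.48) = 51 + 12.80·49/401.68 ≈ 52.56, so AQI = 53.
SO₂: 164.77 lies in 147.70–330.24, so I_lo=51, I_hi=100, C_lo=147.70, C_hi=330.24.
(100−51)/(330.24−147.70) × (164.77−147.70) + 51 = 49/182.54 × 17.07 + 51 ≈ 55.58 → 56.
PM10 261.18: bracket 190.89–303.06 → index 101–150; slope 49/112.17, offset 70.29.
AQI = 101 + 49/112.17·70.29 ≈ 131.71 ⇒ 132.
PM2.5: 314.58 lies in 231.36–326.30, so I_lo=151, I_hi=200, C_lo=231.36, C_hi=326.30.
(200−151)/(326.30−231.36) × (314.58−231.36) + 151 = 49/94.94 × 83.22 + 151 ≈ 193.95 → 194.
Sub-indices: NO₂→53, SO₂→56, PM10→132, PM2.5→194. Overall AQI = max = 194; dominant pollutant is PM2.5.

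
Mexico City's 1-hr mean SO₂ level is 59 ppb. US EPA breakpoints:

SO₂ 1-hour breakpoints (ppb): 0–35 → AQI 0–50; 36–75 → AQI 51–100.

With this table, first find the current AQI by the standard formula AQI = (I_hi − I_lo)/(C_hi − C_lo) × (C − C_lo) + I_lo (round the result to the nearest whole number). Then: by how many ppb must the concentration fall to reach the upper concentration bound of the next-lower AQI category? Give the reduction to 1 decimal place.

SO₂ 59: bracket 36–75 → index 51–100; slope 49/39, offset 23.
AQI = 51 + 49/39·23 ≈ 79.90 ⇒ 80.
Current AQI 80 is in the Moderate range (51–100). The next-lower category tops out at AQI 50, whose upper concentration bound is 35 ppb.
Reduction needed = 59 − 35 = 24.0 ppb.

24.0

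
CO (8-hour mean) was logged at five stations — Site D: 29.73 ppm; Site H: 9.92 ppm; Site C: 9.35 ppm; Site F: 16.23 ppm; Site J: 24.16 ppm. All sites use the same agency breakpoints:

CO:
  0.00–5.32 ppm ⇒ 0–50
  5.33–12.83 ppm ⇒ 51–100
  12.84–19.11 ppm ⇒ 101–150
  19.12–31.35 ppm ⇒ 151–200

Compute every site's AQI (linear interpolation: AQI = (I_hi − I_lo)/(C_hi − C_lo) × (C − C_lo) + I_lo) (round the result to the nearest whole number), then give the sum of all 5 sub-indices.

Site D: 29.73 ∈ [19.12, 31.35] ↔ index [151, 200].
151 + (29.73−19.12)·(200−151)/(31.35−19.12) = 151 + 10.61·49/12.23 ≈ 193.51, so AQI = 194.
Site H: row 5.33–12.83 (AQI 51–100). (100−51)·(9.92−5.33)/(12.83−5.33) + 51 = 49·4.59/7.50 + 51 ≈ 80.99 → 81.
Site C: row 5.33–12.83 (AQI 51–100). (100−51)·(9.35−5.33)/(12.83−5.33) + 51 = 49·4.02/7.50 + 51 ≈ 77.26 → 77.
Site F: 16.23 lies in 12.84–19.11, so I_lo=101, I_hi=150, C_lo=12.84, C_hi=19.11.
(150−101)/(19.11−12.84) × (16.23−12.84) + 101 = 49/6.27 × 3.39 + 101 ≈ 127.49 → 127.
Site J: 24.16 lies in 19.12–31.35, so I_lo=151, I_hi=200, C_lo=19.12, C_hi=31.35.
(200−151)/(31.35−19.12) × (24.16−19.12) + 151 = 49/12.23 × 5.04 + 151 ≈ 171.19 → 171.
AQIs: Site D=194, Site H=81, Site C=77, Site F=127, Site J=171. Sum = 194 + 81 + 77 + 127 + 171 = 650.

650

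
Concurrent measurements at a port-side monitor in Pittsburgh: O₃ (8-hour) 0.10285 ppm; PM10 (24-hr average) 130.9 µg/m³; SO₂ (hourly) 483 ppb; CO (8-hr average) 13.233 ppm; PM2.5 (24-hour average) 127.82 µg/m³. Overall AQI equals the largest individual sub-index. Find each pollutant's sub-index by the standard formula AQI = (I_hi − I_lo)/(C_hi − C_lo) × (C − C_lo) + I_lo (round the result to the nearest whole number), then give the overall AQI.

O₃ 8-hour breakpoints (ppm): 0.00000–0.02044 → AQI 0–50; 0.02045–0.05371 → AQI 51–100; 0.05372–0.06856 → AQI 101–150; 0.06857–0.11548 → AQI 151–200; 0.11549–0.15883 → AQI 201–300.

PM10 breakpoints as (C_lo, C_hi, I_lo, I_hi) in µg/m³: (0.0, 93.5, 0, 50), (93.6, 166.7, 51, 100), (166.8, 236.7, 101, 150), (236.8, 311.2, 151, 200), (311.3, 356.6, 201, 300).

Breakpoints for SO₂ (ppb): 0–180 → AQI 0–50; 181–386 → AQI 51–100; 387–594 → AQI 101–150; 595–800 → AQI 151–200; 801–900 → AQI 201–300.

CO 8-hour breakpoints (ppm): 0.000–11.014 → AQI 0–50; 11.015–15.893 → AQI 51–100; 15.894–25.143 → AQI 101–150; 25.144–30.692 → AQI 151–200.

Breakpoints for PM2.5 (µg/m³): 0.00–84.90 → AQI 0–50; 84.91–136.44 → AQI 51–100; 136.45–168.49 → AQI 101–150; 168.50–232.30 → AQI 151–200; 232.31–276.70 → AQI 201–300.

O₃ 0.10285: bracket 0.06857–0.11548 → index 151–200; slope 49/0.04691, offset 0.03428.
AQI = 151 + 49/0.04691·0.03428 ≈ 186.81 ⇒ 187.
PM10 130.9: bracket 93.6–166.7 → index 51–100; slope 49/73.1, offset 37.3.
AQI = 51 + 49/73.1·37.3 ≈ 76.00 ⇒ 76.
SO₂: 483 ∈ [387, 594] ↔ index [101, 150].
101 + (483−387)·(150−101)/(594−387) = 101 + 96·49/207 ≈ 123.72, so AQI = 124.
CO: 13.233 lies in 11.015–15.893, so I_lo=51, I_hi=100, C_lo=11.015, C_hi=15.893.
(100−51)/(15.893−11.015) × (13.233−11.015) + 51 = 49/4.878 × 2.218 + 51 ≈ 73.28 → 73.
PM2.5 127.82: bracket 84.91–136.44 → index 51–100; slope 49/51.53, offset 42.91.
AQI = 51 + 49/51.53·42.91 ≈ 91.80 ⇒ 92.
Sub-indices: O₃→187, PM10→76, SO₂→124, CO→73, PM2.5→92. Overall AQI = max = 187; dominant pollutant is O₃.

187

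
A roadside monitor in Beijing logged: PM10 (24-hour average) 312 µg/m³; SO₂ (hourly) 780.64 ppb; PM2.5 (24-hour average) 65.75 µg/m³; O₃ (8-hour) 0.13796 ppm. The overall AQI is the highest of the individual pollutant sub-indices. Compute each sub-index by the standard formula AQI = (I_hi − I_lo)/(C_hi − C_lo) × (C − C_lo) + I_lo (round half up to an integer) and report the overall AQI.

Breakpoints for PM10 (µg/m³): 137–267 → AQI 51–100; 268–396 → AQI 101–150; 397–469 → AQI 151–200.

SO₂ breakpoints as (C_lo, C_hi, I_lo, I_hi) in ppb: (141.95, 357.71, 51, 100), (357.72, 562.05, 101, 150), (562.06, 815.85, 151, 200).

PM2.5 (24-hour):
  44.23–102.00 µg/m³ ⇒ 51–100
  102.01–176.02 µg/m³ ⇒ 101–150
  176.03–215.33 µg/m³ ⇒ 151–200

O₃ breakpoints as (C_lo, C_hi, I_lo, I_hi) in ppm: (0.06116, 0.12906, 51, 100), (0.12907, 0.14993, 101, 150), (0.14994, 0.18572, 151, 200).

193

PM10: row 268–396 (AQI 101–150). (150−101)·(312−268)/(396−268) + 101 = 49·44/128 + 101 ≈ 117.84 → 118.
SO₂: 780.64 lies in 562.06–815.85, so I_lo=151, I_hi=200, C_lo=562.06, C_hi=815.85.
(200−151)/(815.85−562.06) × (780.64−562.06) + 151 = 49/253.79 × 218.58 + 151 ≈ 193.20 → 193.
PM2.5: row 44.23–102.00 (AQI 51–100). (100−51)·(65.75−44.23)/(102.00−44.23) + 51 = 49·21.52/57.77 + 51 ≈ 69.25 → 69.
O₃: 0.13796 lies in 0.12907–0.14993, so I_lo=101, I_hi=150, C_lo=0.12907, C_hi=0.14993.
(150−101)/(0.14993−0.12907) × (0.13796−0.12907) + 101 = 49/0.02086 × 0.00889 + 101 ≈ 121.88 → 122.
Sub-indices: PM10→118, SO₂→193, PM2.5→69, O₃→122. Overall AQI = max = 193; dominant pollutant is SO₂.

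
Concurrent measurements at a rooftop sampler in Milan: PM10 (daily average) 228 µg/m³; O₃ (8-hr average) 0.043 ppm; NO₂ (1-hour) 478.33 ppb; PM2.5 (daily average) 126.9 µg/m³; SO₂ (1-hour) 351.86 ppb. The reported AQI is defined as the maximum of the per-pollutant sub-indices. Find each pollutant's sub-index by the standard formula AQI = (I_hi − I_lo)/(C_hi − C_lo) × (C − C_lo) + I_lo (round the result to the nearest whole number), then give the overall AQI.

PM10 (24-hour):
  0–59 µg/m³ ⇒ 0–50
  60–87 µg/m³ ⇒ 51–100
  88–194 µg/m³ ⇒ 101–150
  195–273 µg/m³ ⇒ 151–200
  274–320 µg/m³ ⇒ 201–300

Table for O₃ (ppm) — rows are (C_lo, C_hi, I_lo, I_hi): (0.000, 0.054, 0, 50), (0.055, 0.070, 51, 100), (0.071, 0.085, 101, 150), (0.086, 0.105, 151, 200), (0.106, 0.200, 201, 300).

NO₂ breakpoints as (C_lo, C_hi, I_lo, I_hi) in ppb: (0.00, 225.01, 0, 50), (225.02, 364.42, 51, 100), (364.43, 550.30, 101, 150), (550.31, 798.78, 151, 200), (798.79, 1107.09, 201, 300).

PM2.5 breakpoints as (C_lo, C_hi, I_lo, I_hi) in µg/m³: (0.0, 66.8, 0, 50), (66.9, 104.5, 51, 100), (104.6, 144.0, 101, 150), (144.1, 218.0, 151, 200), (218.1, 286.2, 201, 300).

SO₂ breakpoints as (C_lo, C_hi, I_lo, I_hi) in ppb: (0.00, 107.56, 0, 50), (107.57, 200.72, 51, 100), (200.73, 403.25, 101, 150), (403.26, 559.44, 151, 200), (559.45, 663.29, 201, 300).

172

PM10: 228 ∈ [195, 273] ↔ index [151, 200].
151 + (228−195)·(200−151)/(273−195) = 151 + 33·49/78 ≈ 171.73, so AQI = 172.
O₃ 0.043: bracket 0.000–0.054 → index 0–50; slope 50/0.054, offset 0.043.
AQI = 0 + 50/0.054·0.043 ≈ 39.81 ⇒ 40.
NO₂ 478.33: bracket 364.43–550.30 → index 101–150; slope 49/185.87, offset 113.90.
AQI = 101 + 49/185.87·113.90 ≈ 131.03 ⇒ 131.
PM2.5: 126.9 ∈ [104.6, 144.0] ↔ index [101, 150].
101 + (126.9−104.6)·(150−101)/(144.0−104.6) = 101 + 22.3·49/39.4 ≈ 128.73, so AQI = 129.
SO₂: 351.86 ∈ [200.73, 403.25] ↔ index [101, 150].
101 + (351.86−200.73)·(150−101)/(403.25−200.73) = 101 + 151.13·49/202.52 ≈ 137.57, so AQI = 138.
Sub-indices: PM10→172, O₃→40, NO₂→131, PM2.5→129, SO₂→138. Overall AQI = max = 172; dominant pollutant is PM10.
AQI 172: Unhealthy.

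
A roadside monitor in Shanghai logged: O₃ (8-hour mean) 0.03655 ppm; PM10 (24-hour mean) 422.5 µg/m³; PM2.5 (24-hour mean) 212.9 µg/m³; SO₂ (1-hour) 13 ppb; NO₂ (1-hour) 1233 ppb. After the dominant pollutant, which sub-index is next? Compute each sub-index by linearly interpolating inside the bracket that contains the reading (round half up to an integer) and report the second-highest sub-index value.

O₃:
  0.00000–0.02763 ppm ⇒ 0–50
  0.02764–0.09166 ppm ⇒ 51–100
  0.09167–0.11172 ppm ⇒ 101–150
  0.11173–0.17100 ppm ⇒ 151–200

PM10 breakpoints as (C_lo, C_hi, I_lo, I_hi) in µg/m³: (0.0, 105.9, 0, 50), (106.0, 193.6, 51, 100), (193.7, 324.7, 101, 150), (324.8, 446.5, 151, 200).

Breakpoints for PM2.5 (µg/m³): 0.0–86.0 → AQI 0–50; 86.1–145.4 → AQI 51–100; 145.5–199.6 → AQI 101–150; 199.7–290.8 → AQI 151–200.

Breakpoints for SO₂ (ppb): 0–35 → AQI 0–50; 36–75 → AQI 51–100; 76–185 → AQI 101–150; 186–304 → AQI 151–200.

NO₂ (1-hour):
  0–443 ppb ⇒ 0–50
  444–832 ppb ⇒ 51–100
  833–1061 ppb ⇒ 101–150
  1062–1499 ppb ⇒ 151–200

O₃: row 0.02764–0.09166 (AQI 51–100). (100−51)·(0.03655−0.02764)/(0.09166−0.02764) + 51 = 49·0.00891/0.06402 + 51 ≈ 57.82 → 58.
PM10: 422.5 lies in 324.8–446.5, so I_lo=151, I_hi=200, C_lo=324.8, C_hi=446.5.
(200−151)/(446.5−324.8) × (422.5−324.8) + 151 = 49/121.7 × 97.7 + 151 ≈ 190.34 → 190.
PM2.5: 212.9 lies in 199.7–290.8, so I_lo=151, I_hi=200, C_lo=199.7, C_hi=290.8.
(200−151)/(290.8−199.7) × (212.9−199.7) + 151 = 49/91.1 × 13.2 + 151 ≈ 158.10 → 158.
SO₂: 13 ∈ [0, 35] ↔ index [0, 50].
0 + (13−0)·(50−0)/(35−0) = 0 + 13·50/35 ≈ 18.57, so AQI = 19.
NO₂: 1233 ∈ [1062, 1499] ↔ index [151, 200].
151 + (1233−1062)·(200−151)/(1499−1062) = 151 + 171·49/437 ≈ 170.17, so AQI = 170.
Sub-indices: O₃→58, PM10→190, PM2.5→158, SO₂→19, NO₂→170. Ranked high→low: 190, 170, 158, 58, 19. Second-highest sub-index = 170.

170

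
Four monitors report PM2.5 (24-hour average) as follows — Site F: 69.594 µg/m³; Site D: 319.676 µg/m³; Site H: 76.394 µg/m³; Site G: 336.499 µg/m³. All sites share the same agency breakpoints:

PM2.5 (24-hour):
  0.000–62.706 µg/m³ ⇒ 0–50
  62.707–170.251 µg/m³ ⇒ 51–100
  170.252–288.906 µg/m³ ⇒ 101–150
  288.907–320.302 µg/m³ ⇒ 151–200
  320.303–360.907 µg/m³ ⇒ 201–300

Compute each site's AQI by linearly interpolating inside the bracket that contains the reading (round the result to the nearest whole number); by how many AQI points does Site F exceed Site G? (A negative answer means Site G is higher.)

Site F: 69.594 lies in 62.707–170.251, so I_lo=51, I_hi=100, C_lo=62.707, C_hi=170.251.
(100−51)/(170.251−62.707) × (69.594−62.707) + 51 = 49/107.544 × 6.887 + 51 ≈ 54.14 → 54.
Site D: row 288.907–320.302 (AQI 151–200). (200−151)·(319.676−288.907)/(320.302−288.907) + 151 = 49·30.769/31.395 + 151 ≈ 199.02 → 199.
Site H: 76.394 ∈ [62.707, 170.251] ↔ index [51, 100].
51 + (76.394−62.707)·(100−51)/(170.251−62.707) = 51 + 13.687·49/107.544 ≈ 57.24, so AQI = 57.
Site G 336.499: bracket 320.303–360.907 → index 201–300; slope 99/40.604, offset 16.196.
AQI = 201 + 99/40.604·16.196 ≈ 240.49 ⇒ 240.
AQIs: Site F=54, Site D=199, Site H=57, Site G=240. Site F (54) − Site G (240) = -186.

-186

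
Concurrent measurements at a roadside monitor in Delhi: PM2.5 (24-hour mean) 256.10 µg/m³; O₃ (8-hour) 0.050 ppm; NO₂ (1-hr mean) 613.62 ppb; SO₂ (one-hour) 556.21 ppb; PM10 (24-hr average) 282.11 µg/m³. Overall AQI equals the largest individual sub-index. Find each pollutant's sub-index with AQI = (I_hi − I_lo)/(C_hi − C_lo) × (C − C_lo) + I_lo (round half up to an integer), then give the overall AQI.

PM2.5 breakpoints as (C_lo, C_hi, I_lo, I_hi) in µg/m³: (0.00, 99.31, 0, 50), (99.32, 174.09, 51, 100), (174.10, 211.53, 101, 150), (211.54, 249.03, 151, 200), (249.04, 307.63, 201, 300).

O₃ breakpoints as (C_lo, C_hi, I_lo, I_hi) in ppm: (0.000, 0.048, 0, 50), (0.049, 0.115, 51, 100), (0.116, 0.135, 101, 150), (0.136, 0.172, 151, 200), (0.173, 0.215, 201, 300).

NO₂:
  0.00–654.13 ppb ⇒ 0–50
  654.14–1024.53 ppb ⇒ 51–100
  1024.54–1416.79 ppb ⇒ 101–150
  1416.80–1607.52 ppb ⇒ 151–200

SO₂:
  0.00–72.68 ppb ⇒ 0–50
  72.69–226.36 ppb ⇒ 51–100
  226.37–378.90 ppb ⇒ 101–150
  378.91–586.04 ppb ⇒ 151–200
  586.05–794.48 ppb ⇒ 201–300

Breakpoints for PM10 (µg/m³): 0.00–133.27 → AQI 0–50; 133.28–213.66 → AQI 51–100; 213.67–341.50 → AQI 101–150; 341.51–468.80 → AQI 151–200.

PM2.5: 256.10 lies in 249.04–307.63, so I_lo=201, I_hi=300, C_lo=249.04, C_hi=307.63.
(300−201)/(307.63−249.04) × (256.10−249.04) + 201 = 99/58.59 × 7.06 + 201 ≈ 212.93 → 213.
O₃: 0.050 lies in 0.049–0.115, so I_lo=51, I_hi=100, C_lo=0.049, C_hi=0.115.
(100−51)/(0.115−0.049) × (0.050−0.049) + 51 = 49/0.066 × 0.001 + 51 ≈ 51.74 → 52.
NO₂: 613.62 lies in 0.00–654.13, so I_lo=0, I_hi=50, C_lo=0.00, C_hi=654.13.
(50−0)/(654.13−0.00) × (613.62−0.00) + 0 = 50/654.13 × 613.62 + 0 ≈ 46.90 → 47.
SO₂: 556.21 ∈ [378.91, 586.04] ↔ index [151, 200].
151 + (556.21−378.91)·(200−151)/(586.04−378.91) = 151 + 177.30·49/207.13 ≈ 192.94, so AQI = 193.
PM10: row 213.67–341.50 (AQI 101–150). (150−101)·(282.11−213.67)/(341.50−213.67) + 101 = 49·68.44/127.83 + 101 ≈ 127.23 → 127.
Sub-indices: PM2.5→213, O₃→52, NO₂→47, SO₂→193, PM10→127. Overall AQI = max = 213; dominant pollutant is PM2.5.

213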